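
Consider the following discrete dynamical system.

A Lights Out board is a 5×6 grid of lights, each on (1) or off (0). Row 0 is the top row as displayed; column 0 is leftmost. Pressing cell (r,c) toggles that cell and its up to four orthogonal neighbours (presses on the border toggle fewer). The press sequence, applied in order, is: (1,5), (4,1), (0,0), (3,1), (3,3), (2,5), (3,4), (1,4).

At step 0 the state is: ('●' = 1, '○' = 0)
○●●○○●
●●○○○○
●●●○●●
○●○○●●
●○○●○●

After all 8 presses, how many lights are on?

0) ○●●○○●
●●○○○○
●●●○●●
○●○○●●
●○○●○●
1) ○●●○○○
●●○○●●
●●●○●○
○●○○●●
●○○●○●
2) ○●●○○○
●●○○●●
●●●○●○
○○○○●●
○●●●○●
3) ●○●○○○
○●○○●●
●●●○●○
○○○○●●
○●●●○●
4) ●○●○○○
○●○○●●
●○●○●○
●●●○●●
○○●●○●
5) ●○●○○○
○●○○●●
●○●●●○
●●○●○●
○○●○○●
6) ●○●○○○
○●○○●○
●○●●○●
●●○●○○
○○●○○●
7) ●○●○○○
○●○○●○
●○●●●●
●●○○●●
○○●○●●
8) ●○●○●○
○●○●○●
●○●●○●
●●○○●●
○○●○●●

17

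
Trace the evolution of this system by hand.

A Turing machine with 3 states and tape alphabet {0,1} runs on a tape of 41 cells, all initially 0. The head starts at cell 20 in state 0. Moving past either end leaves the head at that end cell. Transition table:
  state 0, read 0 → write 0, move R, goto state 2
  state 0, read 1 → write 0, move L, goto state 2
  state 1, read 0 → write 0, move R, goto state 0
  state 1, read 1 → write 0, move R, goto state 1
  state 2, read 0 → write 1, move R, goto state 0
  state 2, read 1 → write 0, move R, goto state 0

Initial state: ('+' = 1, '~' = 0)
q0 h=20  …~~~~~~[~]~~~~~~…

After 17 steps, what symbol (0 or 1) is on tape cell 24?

0

step 0: q0 h=20  …~~~~~~[~]~~~~~~…
step 1: q2 h=21  …~~~~~~[~]~~~~~~…
step 2: q0 h=22  …~~~~~+[~]~~~~~~…
step 3: q2 h=23  …~~~~+~[~]~~~~~~…
step 4: q0 h=24  …~~~+~+[~]~~~~~~…
step 5: q2 h=25  …~~+~+~[~]~~~~~~…
step 6: q0 h=26  …~+~+~+[~]~~~~~~…
step 7: q2 h=27  …+~+~+~[~]~~~~~~…
step 8: q0 h=28  …~+~+~+[~]~~~~~~…
step 9: q2 h=29  …+~+~+~[~]~~~~~~…
step 10: q0 h=30  …~+~+~+[~]~~~~~~…
step 11: q2 h=31  …+~+~+~[~]~~~~~~…
step 12: q0 h=32  …~+~+~+[~]~~~~~~…
step 13: q2 h=33  …+~+~+~[~]~~~~~~…
step 14: q0 h=34  …~+~+~+[~]~~~~~~|
step 15: q2 h=35  …+~+~+~[~]~~~~~|
step 16: q0 h=36  …~+~+~+[~]~~~~|
step 17: q2 h=37  …+~+~+~[~]~~~|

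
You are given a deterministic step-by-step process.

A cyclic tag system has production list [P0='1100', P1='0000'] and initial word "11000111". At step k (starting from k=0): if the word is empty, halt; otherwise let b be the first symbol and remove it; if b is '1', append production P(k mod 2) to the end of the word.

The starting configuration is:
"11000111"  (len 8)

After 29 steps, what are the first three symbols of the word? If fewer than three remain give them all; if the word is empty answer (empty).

100

step 0: "11000111"  (len 8)
step 1: "10001111100"  (len 11)
step 2: "00011111000000"  (len 14)
step 3: "0011111000000"  (len 13)
step 4: "011111000000"  (len 12)
step 5: "11111000000"  (len 11)
step 6: "11110000000000"  (len 14)
step 7: "11100000000001100"  (len 17)
step 8: "11000000000011000000"  (len 20)
step 9: "10000000000110000001100"  (len 23)
step 10: "00000000001100000011000000"  (len 26)
step 11: "0000000001100000011000000"  (len 25)
step 12: "000000001100000011000000"  (len 24)
step 13: "00000001100000011000000"  (len 23)
step 14: "0000001100000011000000"  (len 22)
step 15: "000001100000011000000"  (len 21)
step 16: "00001100000011000000"  (len 20)
step 17: "0001100000011000000"  (len 19)
step 18: "001100000011000000"  (len 18)
step 19: "01100000011000000"  (len 17)
step 20: "1100000011000000"  (len 16)
step 21: "1000000110000001100"  (len 19)
step 22: "0000001100000011000000"  (len 22)
step 23: "000001100000011000000"  (len 21)
step 24: "00001100000011000000"  (len 20)
step 25: "0001100000011000000"  (len 19)
step 26: "001100000011000000"  (len 18)
step 27: "01100000011000000"  (len 17)
step 28: "1100000011000000"  (len 16)
step 29: "1000000110000001100"  (len 19)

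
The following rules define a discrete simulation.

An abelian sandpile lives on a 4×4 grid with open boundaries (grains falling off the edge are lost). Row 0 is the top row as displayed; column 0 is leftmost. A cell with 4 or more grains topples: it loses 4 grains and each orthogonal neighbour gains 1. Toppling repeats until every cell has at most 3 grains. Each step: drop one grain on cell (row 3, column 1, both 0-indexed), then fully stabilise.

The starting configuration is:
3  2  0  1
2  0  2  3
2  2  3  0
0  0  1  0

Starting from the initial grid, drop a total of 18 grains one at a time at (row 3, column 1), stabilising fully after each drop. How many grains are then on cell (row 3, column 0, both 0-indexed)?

2

[0] 3  2  0  1
2  0  2  3
2  2  3  0
0  0  1  0
[1] 3  2  0  1
2  0  2  3
2  2  3  0
0  1  1  0
[2] 3  2  0  1
2  0  2  3
2  2  3  0
0  2  1  0
[3] 3  2  0  1
2  0  2  3
2  2  3  0
0  3  1  0
[4] 3  2  0  1
2  0  2  3
2  3  3  0
1  0  2  0
[5] 3  2  0  1
2  0  2  3
2  3  3  0
1  1  2  0
[6] 3  2  0  1
2  0  2  3
2  3  3  0
1  2  2  0
[7] 3  2  0  1
2  0  2  3
2  3  3  0
1  3  2  0
[8] 3  2  0  1
2  1  3  3
3  1  1  1
2  2  0  1
[9] 3  2  0  1
2  1  3  3
3  1  1  1
2  3  0  1
[10] 3  2  0  1
2  1  3  3
3  2  1  1
3  0  1  1
[11] 3  2  0  1
2  1  3  3
3  2  1  1
3  1  1  1
[12] 3  2  0  1
2  1  3  3
3  2  1  1
3  2  1  1
[13] 3  2  0  1
2  1  3  3
3  2  1  1
3  3  1  1
[14] 3  2  0  1
3  2  3  3
1  0  2  1
1  2  2  1
[15] 3  2  0  1
3  2  3  3
1  0  2  1
1  3  2  1
[16] 3  2  0  1
3  2  3  3
1  1  2  1
2  0  3  1
[17] 3  2  0  1
3  2  3  3
1  1  2  1
2  1  3  1
[18] 3  2  0  1
3  2  3  3
1  1  2  1
2  2  3  1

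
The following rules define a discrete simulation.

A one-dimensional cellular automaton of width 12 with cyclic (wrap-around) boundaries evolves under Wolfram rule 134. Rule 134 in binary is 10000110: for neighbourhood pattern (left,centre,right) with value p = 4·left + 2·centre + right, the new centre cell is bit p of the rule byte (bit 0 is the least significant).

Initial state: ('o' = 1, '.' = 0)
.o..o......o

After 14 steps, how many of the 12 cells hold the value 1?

2

gen 0: .o..o......o
gen 1: .o.oo.....oo
gen 2: .o.......o..
gen 3: oo......oo..
gen 4: .......o...o
gen 5: ......oo..oo
gen 6: .....o...o..
gen 7: ....oo..oo..
gen 8: ...o...o....
gen 9: ..oo..oo....
gen 10: .o...o......
gen 11: oo..oo......
gen 12: ...o.......o
gen 13: ..oo......oo
gen 14: .o.......o..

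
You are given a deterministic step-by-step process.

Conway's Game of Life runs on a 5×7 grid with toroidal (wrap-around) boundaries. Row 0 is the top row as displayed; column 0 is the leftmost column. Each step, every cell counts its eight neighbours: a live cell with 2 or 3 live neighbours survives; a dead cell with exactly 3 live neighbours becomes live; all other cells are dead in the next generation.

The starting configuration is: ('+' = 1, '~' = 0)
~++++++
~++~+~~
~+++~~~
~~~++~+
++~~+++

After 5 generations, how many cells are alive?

4

0) ~++++++
~++~+~~
~+++~~~
~~~++~+
++~~+++
1) ~~~~~~~
~~~~~~~
++~~~+~
~~~~~~+
~+~~~~~
2) ~~~~~~~
~~~~~~~
+~~~~~+
~+~~~~+
~~~~~~~
3) ~~~~~~~
~~~~~~~
+~~~~~+
~~~~~~+
~~~~~~~
4) ~~~~~~~
~~~~~~~
+~~~~~+
+~~~~~+
~~~~~~~
5) ~~~~~~~
~~~~~~~
+~~~~~+
+~~~~~+
~~~~~~~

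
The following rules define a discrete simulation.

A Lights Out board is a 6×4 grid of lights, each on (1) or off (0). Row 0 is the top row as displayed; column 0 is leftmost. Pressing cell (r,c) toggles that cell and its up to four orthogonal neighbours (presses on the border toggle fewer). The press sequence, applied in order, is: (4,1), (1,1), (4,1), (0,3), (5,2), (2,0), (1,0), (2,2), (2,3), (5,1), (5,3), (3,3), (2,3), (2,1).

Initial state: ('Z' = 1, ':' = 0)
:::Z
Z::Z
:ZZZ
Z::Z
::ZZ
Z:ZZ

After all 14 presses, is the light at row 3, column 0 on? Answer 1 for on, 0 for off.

t=0: :::Z
Z::Z
:ZZZ
Z::Z
::ZZ
Z:ZZ
t=1: :::Z
Z::Z
:ZZZ
ZZ:Z
ZZ:Z
ZZZZ
t=2: :Z:Z
:ZZZ
::ZZ
ZZ:Z
ZZ:Z
ZZZZ
t=3: :Z:Z
:ZZZ
::ZZ
Z::Z
::ZZ
Z:ZZ
t=4: :ZZ:
:ZZ:
::ZZ
Z::Z
::ZZ
Z:ZZ
t=5: :ZZ:
:ZZ:
::ZZ
Z::Z
:::Z
ZZ::
t=6: :ZZ:
ZZZ:
ZZZZ
:::Z
:::Z
ZZ::
t=7: ZZZ:
::Z:
:ZZZ
:::Z
:::Z
ZZ::
t=8: ZZZ:
::::
::::
::ZZ
:::Z
ZZ::
t=9: ZZZ:
:::Z
::ZZ
::Z:
:::Z
ZZ::
t=10: ZZZ:
:::Z
::ZZ
::Z:
:Z:Z
::Z:
t=11: ZZZ:
:::Z
::ZZ
::Z:
:Z::
:::Z
t=12: ZZZ:
:::Z
::Z:
:::Z
:Z:Z
:::Z
t=13: ZZZ:
::::
:::Z
::::
:Z:Z
:::Z
t=14: ZZZ:
:Z::
ZZZZ
:Z::
:Z:Z
:::Z

0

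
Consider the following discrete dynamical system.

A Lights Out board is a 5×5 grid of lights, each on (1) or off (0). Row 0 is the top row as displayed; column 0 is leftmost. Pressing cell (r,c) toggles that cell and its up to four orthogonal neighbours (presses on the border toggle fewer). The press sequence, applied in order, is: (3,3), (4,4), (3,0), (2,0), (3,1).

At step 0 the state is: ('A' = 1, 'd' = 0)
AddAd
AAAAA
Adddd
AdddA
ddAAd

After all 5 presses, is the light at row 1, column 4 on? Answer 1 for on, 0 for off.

1

gen 0: AddAd
AAAAA
Adddd
AdddA
ddAAd
gen 1: AddAd
AAAAA
AddAd
AdAAd
ddAdd
gen 2: AddAd
AAAAA
AddAd
AdAAA
ddAAA
gen 3: AddAd
AAAAA
dddAd
dAAAA
AdAAA
gen 4: AddAd
dAAAA
AAdAd
AAAAA
AdAAA
gen 5: AddAd
dAAAA
AddAd
dddAA
AAAAA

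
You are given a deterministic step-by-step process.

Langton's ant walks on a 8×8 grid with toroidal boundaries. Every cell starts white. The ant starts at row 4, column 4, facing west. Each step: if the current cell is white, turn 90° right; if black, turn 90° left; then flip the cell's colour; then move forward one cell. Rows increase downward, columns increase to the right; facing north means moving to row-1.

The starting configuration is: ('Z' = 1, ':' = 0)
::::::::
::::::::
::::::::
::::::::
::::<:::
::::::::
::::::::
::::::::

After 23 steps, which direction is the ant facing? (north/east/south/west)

step 0: ::::::::
::::::::
::::::::
::::::::
::::<:::
::::::::
::::::::
::::::::
step 1: ::::::::
::::::::
::::::::
::::^:::
::::Z:::
::::::::
::::::::
::::::::
step 2: ::::::::
::::::::
::::::::
::::Z>::
::::Z:::
::::::::
::::::::
::::::::
step 3: ::::::::
::::::::
::::::::
::::ZZ::
::::Zv::
::::::::
::::::::
::::::::
step 4: ::::::::
::::::::
::::::::
::::ZZ::
::::<Z::
::::::::
::::::::
::::::::
step 5: ::::::::
::::::::
::::::::
::::ZZ::
:::::Z::
::::v:::
::::::::
::::::::
step 6: ::::::::
::::::::
::::::::
::::ZZ::
:::::Z::
:::<Z:::
::::::::
::::::::
step 7: ::::::::
::::::::
::::::::
::::ZZ::
:::^:Z::
:::ZZ:::
::::::::
::::::::
step 8: ::::::::
::::::::
::::::::
::::ZZ::
:::Z>Z::
:::ZZ:::
::::::::
::::::::
step 9: ::::::::
::::::::
::::::::
::::ZZ::
:::ZZZ::
:::Zv:::
::::::::
::::::::
step 10: ::::::::
::::::::
::::::::
::::ZZ::
:::ZZZ::
:::Z:>::
::::::::
::::::::
step 11: ::::::::
::::::::
::::::::
::::ZZ::
:::ZZZ::
:::Z:Z::
:::::v::
::::::::
step 12: ::::::::
::::::::
::::::::
::::ZZ::
:::ZZZ::
:::Z:Z::
::::<Z::
::::::::
step 13: ::::::::
::::::::
::::::::
::::ZZ::
:::ZZZ::
:::Z^Z::
::::ZZ::
::::::::
step 14: ::::::::
::::::::
::::::::
::::ZZ::
:::ZZZ::
:::ZZ>::
::::ZZ::
::::::::
step 15: ::::::::
::::::::
::::::::
::::ZZ::
:::ZZ^::
:::ZZ:::
::::ZZ::
::::::::
step 16: ::::::::
::::::::
::::::::
::::ZZ::
:::Z<:::
:::ZZ:::
::::ZZ::
::::::::
step 17: ::::::::
::::::::
::::::::
::::ZZ::
:::Z::::
:::Zv:::
::::ZZ::
::::::::
step 18: ::::::::
::::::::
::::::::
::::ZZ::
:::Z::::
:::Z:>::
::::ZZ::
::::::::
step 19: ::::::::
::::::::
::::::::
::::ZZ::
:::Z::::
:::Z:Z::
::::Zv::
::::::::
step 20: ::::::::
::::::::
::::::::
::::ZZ::
:::Z::::
:::Z:Z::
::::Z:>:
::::::::
step 21: ::::::::
::::::::
::::::::
::::ZZ::
:::Z::::
:::Z:Z::
::::Z:Z:
::::::v:
step 22: ::::::::
::::::::
::::::::
::::ZZ::
:::Z::::
:::Z:Z::
::::Z:Z:
:::::<Z:
step 23: ::::::::
::::::::
::::::::
::::ZZ::
:::Z::::
:::Z:Z::
::::Z^Z:
:::::ZZ:

north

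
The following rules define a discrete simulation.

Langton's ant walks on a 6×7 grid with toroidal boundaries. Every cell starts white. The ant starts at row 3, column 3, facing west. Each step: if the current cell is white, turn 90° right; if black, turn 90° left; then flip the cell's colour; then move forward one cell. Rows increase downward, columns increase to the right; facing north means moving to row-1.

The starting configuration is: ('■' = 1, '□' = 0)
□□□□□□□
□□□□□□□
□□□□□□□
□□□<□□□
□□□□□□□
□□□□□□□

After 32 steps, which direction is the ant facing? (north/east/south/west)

step 0: □□□□□□□
□□□□□□□
□□□□□□□
□□□<□□□
□□□□□□□
□□□□□□□
step 1: □□□□□□□
□□□□□□□
□□□^□□□
□□□■□□□
□□□□□□□
□□□□□□□
step 2: □□□□□□□
□□□□□□□
□□□■>□□
□□□■□□□
□□□□□□□
□□□□□□□
step 3: □□□□□□□
□□□□□□□
□□□■■□□
□□□■v□□
□□□□□□□
□□□□□□□
step 4: □□□□□□□
□□□□□□□
□□□■■□□
□□□<■□□
□□□□□□□
□□□□□□□
step 5: □□□□□□□
□□□□□□□
□□□■■□□
□□□□■□□
□□□v□□□
□□□□□□□
step 6: □□□□□□□
□□□□□□□
□□□■■□□
□□□□■□□
□□<■□□□
□□□□□□□
step 7: □□□□□□□
□□□□□□□
□□□■■□□
□□^□■□□
□□■■□□□
□□□□□□□
step 8: □□□□□□□
□□□□□□□
□□□■■□□
□□■>■□□
□□■■□□□
□□□□□□□
step 9: □□□□□□□
□□□□□□□
□□□■■□□
□□■■■□□
□□■v□□□
□□□□□□□
step 10: □□□□□□□
□□□□□□□
□□□■■□□
□□■■■□□
□□■□>□□
□□□□□□□
step 11: □□□□□□□
□□□□□□□
□□□■■□□
□□■■■□□
□□■□■□□
□□□□v□□
step 12: □□□□□□□
□□□□□□□
□□□■■□□
□□■■■□□
□□■□■□□
□□□<■□□
step 13: □□□□□□□
□□□□□□□
□□□■■□□
□□■■■□□
□□■^■□□
□□□■■□□
step 14: □□□□□□□
□□□□□□□
□□□■■□□
□□■■■□□
□□■■>□□
□□□■■□□
step 15: □□□□□□□
□□□□□□□
□□□■■□□
□□■■^□□
□□■■□□□
□□□■■□□
step 16: □□□□□□□
□□□□□□□
□□□■■□□
□□■<□□□
□□■■□□□
□□□■■□□
step 17: □□□□□□□
□□□□□□□
□□□■■□□
□□■□□□□
□□■v□□□
□□□■■□□
step 18: □□□□□□□
□□□□□□□
□□□■■□□
□□■□□□□
□□■□>□□
□□□■■□□
step 19: □□□□□□□
□□□□□□□
□□□■■□□
□□■□□□□
□□■□■□□
□□□■v□□
step 20: □□□□□□□
□□□□□□□
□□□■■□□
□□■□□□□
□□■□■□□
□□□■□>□
step 21: □□□□□v□
□□□□□□□
□□□■■□□
□□■□□□□
□□■□■□□
□□□■□■□
step 22: □□□□<■□
□□□□□□□
□□□■■□□
□□■□□□□
□□■□■□□
□□□■□■□
step 23: □□□□■■□
□□□□□□□
□□□■■□□
□□■□□□□
□□■□■□□
□□□■^■□
step 24: □□□□■■□
□□□□□□□
□□□■■□□
□□■□□□□
□□■□■□□
□□□■■>□
step 25: □□□□■■□
□□□□□□□
□□□■■□□
□□■□□□□
□□■□■^□
□□□■■□□
step 26: □□□□■■□
□□□□□□□
□□□■■□□
□□■□□□□
□□■□■■>
□□□■■□□
step 27: □□□□■■□
□□□□□□□
□□□■■□□
□□■□□□□
□□■□■■■
□□□■■□v
step 28: □□□□■■□
□□□□□□□
□□□■■□□
□□■□□□□
□□■□■■■
□□□■■<■
step 29: □□□□■■□
□□□□□□□
□□□■■□□
□□■□□□□
□□■□■^■
□□□■■■■
step 30: □□□□■■□
□□□□□□□
□□□■■□□
□□■□□□□
□□■□<□■
□□□■■■■
step 31: □□□□■■□
□□□□□□□
□□□■■□□
□□■□□□□
□□■□□□■
□□□■v■■
step 32: □□□□■■□
□□□□□□□
□□□■■□□
□□■□□□□
□□■□□□■
□□□■□>■

east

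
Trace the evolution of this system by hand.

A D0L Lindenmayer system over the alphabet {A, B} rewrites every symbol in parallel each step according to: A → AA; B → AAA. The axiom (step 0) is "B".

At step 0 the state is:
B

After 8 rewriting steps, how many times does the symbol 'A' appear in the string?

k=0  B
k=1  AAA
k=2  AAAAAA
k=3  AAAAAAAAAAAA
k=4  AAAAAAAAAAAAAAAAAAAAAAAA
k=5  AAAAAAAAAAAAAAAAAAAAAAAAAAAAAAAAAAAAAAAAAAAAAAAA
k=6  AAAAAAAAAAAAAAAAAAAAAAAAAAAAAAAAAAAAAAAAAAAAAAAAAAAAAAAAAAAAAAAAAAAAAAAAAAAAAAAAAAAAAAAAAAAAAAAA
k=7  AAAAAAAAAAAAAAAAAAAAAAAAAAAAAAAAAAAAAAAAAAAAAAAAAAAAAAAAAA…AAAAAAAAAAAAAAAAAAAAAAAAAAAAAAAAAAAAAAAAAAAAAAAAAAAAAAAAAA  (len 192)
k=8  AAAAAAAAAAAAAAAAAAAAAAAAAAAAAAAAAAAAAAAAAAAAAAAAAAAAAAAAAA…AAAAAAAAAAAAAAAAAAAAAAAAAAAAAAAAAAAAAAAAAAAAAAAAAAAAAAAAAA  (len 384)

384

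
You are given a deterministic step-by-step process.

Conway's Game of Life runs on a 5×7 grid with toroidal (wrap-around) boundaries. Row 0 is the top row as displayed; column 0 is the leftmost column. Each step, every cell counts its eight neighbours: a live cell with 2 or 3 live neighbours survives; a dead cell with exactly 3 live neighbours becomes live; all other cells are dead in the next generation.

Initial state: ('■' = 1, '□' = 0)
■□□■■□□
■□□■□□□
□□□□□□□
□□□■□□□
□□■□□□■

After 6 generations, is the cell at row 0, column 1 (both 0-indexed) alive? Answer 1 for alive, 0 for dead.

step 0: ■□□■■□□
■□□■□□□
□□□□□□□
□□□■□□□
□□■□□□■
step 1: ■■■■■□■
□□□■■□□
□□□□□□□
□□□□□□□
□□■□■□□
step 2: ■■□□□□□
■■□□■■□
□□□□□□□
□□□□□□□
■□■□■■□
step 3: □□■■□□□
■■□□□□■
□□□□□□□
□□□□□□□
■□□□□□■
step 4: □□■□□□□
■■■□□□□
■□□□□□□
□□□□□□□
□□□□□□□
step 5: □□■□□□□
■□■□□□□
■□□□□□□
□□□□□□□
□□□□□□□
step 6: □■□□□□□
□□□□□□□
□■□□□□□
□□□□□□□
□□□□□□□

1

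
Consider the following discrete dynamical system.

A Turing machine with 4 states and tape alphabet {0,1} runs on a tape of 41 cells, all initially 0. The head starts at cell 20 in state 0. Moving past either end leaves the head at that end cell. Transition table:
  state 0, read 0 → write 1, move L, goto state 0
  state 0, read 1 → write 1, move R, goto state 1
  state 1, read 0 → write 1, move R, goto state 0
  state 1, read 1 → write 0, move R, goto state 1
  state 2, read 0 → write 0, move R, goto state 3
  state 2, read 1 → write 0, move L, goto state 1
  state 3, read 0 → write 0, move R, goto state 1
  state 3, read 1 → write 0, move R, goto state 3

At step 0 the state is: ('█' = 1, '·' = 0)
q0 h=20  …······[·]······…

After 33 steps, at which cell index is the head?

12

[0] q0 h=20  …······[·]······…
[1] q0 h=19  …······[·]█·····…
[2] q0 h=18  …······[·]██····…
[3] q0 h=17  …······[·]███···…
[4] q0 h=16  …······[·]████··…
[5] q0 h=15  …······[·]█████·…
[6] q0 h=14  …······[·]██████…
[7] q0 h=13  …······[·]██████…
[8] q0 h=12  …······[·]██████…
[9] q0 h=11  …······[·]██████…
[10] q0 h=10  …······[·]██████…
[11] q0 h= 9  …······[·]██████…
[12] q0 h= 8  …······[·]██████…
[13] q0 h= 7  …······[·]██████…
[14] q0 h= 6  |······[·]██████…
[15] q0 h= 5  |·····[·]██████…
[16] q0 h= 4  |····[·]██████…
[17] q0 h= 3  |···[·]██████…
[18] q0 h= 2  |··[·]██████…
[19] q0 h= 1  |·[·]██████…
[20] q0 h= 0  |[·]██████…
[21] q0 h= 0  |[█]██████…
[22] q1 h= 1  |█[█]██████…
[23] q1 h= 2  |█·[█]██████…
[24] q1 h= 3  |█··[█]██████…
[25] q1 h= 4  |█···[█]██████…
[26] q1 h= 5  |█····[█]██████…
[27] q1 h= 6  |█·····[█]██████…
[28] q1 h= 7  …······[█]██████…
[29] q1 h= 8  …······[█]██████…
[30] q1 h= 9  …······[█]██████…
[31] q1 h=10  …······[█]██████…
[32] q1 h=11  …······[█]██████…
[33] q1 h=12  …······[█]██████…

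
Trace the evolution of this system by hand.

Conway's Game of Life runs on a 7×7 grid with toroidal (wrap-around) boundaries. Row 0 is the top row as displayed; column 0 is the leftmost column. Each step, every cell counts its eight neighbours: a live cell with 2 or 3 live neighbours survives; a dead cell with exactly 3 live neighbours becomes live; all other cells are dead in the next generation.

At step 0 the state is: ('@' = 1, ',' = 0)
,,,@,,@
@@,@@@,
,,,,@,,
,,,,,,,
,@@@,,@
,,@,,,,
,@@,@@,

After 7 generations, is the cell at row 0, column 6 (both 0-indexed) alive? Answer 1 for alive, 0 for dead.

step 0: ,,,@,,@
@@,@@@,
,,,,@,,
,,,,,,,
,@@@,,@
,,@,,,,
,@@,@@,
step 1: ,,,,,,@
@,@@,@@
,,,@@@,
,,@@,,,
,@@@,,,
@,,,@@,
,@@,@@,
step 2: ,,,,,,,
@,@@,,,
,@,,,@,
,@,,,,,
,@,,,,,
@,,,,@@
@@,@@,,
step 3: @,,,@,,
,@@,,,,
@@,,,,,
@@@,,,,
,@,,,,@
,,@,@@@
@@,,@@,
step 4: @,@@@@@
,,@,,,,
,,,,,,,
,,@,,,@
,,,@,,@
,,@@@,,
@@,,,,,
step 5: @,@@@@@
,@@,@@@
,,,,,,,
,,,,,,,
,,,,@@,
@@@@@,,
@,,,,,,
step 6: ,,@,,,,
,@@,,,,
,,,,,@,
,,,,,,,
,@@,@@,
@@@@@@@
,,,,,,,
step 7: ,@@,,,,
,@@,,,,
,,,,,,,
,,,,@@,
,,,,,,,
@,,,,,@
@,,,@@@

0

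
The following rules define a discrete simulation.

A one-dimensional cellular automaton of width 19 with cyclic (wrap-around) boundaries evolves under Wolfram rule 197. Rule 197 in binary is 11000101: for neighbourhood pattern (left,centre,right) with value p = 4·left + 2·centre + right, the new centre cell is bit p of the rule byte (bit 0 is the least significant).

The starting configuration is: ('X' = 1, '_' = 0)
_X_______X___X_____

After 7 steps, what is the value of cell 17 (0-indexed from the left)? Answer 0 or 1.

0

[0] _X_______X___X_____
[1] _X_XXXXX_X_X_X_XXXX
[2] _X__XXXX_X_X_X__XXX
[3] _X___XXX_X_X_X___XX
[4] _X_X__XX_X_X_X_X__X
[5] _X_X___X_X_X_X_X__X
[6] _X_X_X_X_X_X_X_X__X
[7] _X_X_X_X_X_X_X_X__X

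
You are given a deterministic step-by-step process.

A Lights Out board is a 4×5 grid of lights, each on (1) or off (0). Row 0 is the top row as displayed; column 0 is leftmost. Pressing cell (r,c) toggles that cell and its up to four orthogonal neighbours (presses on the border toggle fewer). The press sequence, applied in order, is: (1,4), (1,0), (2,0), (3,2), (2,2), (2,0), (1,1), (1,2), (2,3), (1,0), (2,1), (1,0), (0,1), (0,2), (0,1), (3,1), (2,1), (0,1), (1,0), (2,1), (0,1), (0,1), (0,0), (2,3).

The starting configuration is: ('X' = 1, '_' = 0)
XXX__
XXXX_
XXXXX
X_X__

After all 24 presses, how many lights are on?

[0] XXX__
XXXX_
XXXXX
X_X__
[1] XXX_X
XXX_X
XXXX_
X_X__
[2] _XX_X
__X_X
_XXX_
X_X__
[3] _XX_X
X_X_X
X_XX_
__X__
[4] _XX_X
X_X_X
X__X_
_X_X_
[5] _XX_X
X___X
XXX__
_XXX_
[6] _XX_X
____X
__X__
XXXX_
[7] __X_X
XXX_X
_XX__
XXXX_
[8] ____X
X__XX
_X___
XXXX_
[9] ____X
X___X
_XXXX
XXX__
[10] X___X
_X__X
XXXXX
XXX__
[11] X___X
____X
___XX
X_X__
[12] ____X
XX__X
X__XX
X_X__
[13] XXX_X
X___X
X__XX
X_X__
[14] X__XX
X_X_X
X__XX
X_X__
[15] _XXXX
XXX_X
X__XX
X_X__
[16] _XXXX
XXX_X
XX_XX
_X___
[17] _XXXX
X_X_X
__XXX
_____
[18] X__XX
XXX_X
__XXX
_____
[19] ___XX
__X_X
X_XXX
_____
[20] ___XX
_XX_X
_X_XX
_X___
[21] XXXXX
__X_X
_X_XX
_X___
[22] ___XX
_XX_X
_X_XX
_X___
[23] XX_XX
XXX_X
_X_XX
_X___
[24] XX_XX
XXXXX
_XX__
_X_X_

13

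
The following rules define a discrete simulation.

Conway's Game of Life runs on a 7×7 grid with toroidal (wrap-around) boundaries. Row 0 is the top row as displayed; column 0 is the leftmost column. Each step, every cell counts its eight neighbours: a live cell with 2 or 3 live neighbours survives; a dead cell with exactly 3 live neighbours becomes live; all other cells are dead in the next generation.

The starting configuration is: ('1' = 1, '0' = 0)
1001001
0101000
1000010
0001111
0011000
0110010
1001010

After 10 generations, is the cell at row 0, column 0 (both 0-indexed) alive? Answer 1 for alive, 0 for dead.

step 0: 1001001
0101000
1000010
0001111
0011000
0110010
1001010
step 1: 1101001
0110100
1011010
0011011
0100001
0100001
1001010
step 2: 0001011
0000110
1000010
0001010
0100001
0110011
0000110
step 3: 0001001
0000000
0000010
1000110
0100101
0110101
1011000
step 4: 0011000
0000000
0000111
1000100
0110101
0000101
1000111
step 5: 0001111
0001110
0000111
1100100
0100101
0100100
1000101
step 6: 1000000
0000000
1000001
0101100
0111100
0101101
1000001
step 7: 1000001
1000001
1000000
0100110
0100000
0100101
0100011
step 8: 0100000
0100000
1100010
1100000
0110100
0110001
0100000
step 9: 1110000
0110000
0010001
0000001
0001000
0001000
0100000
step 10: 1000000
0001000
1110000
0000000
0000000
0010000
1100000

1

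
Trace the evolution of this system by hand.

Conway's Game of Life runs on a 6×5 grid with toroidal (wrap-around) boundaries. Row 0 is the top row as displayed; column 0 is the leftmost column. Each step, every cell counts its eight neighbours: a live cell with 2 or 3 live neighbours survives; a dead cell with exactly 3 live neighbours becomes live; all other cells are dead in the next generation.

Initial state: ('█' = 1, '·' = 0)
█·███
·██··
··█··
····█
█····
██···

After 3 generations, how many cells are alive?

gen 0: █·███
·██··
··█··
····█
█····
██···
gen 1: ···██
█···█
·███·
·····
██··█
··██·
gen 2: █·█··
██···
█████
···██
█████
·██··
gen 3: █·█··
·····
·····
·····
·····
·····

2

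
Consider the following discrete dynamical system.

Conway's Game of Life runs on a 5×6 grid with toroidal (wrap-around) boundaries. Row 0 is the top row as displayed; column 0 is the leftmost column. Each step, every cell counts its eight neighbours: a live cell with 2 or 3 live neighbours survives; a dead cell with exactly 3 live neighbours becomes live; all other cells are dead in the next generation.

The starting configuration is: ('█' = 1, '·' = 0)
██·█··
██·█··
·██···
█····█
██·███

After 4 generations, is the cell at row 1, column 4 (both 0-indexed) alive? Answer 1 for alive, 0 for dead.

1

[0] ██·█··
██·█··
·██···
█····█
██·███
[1] ···█··
···█··
··█··█
···█··
···█··
[2] ··███·
··███·
··███·
··███·
··███·
[3] ·█···█
·█···█
·█···█
·█···█
·█···█
[4] ·██·██
·██·██
·██·██
·██·██
·██·██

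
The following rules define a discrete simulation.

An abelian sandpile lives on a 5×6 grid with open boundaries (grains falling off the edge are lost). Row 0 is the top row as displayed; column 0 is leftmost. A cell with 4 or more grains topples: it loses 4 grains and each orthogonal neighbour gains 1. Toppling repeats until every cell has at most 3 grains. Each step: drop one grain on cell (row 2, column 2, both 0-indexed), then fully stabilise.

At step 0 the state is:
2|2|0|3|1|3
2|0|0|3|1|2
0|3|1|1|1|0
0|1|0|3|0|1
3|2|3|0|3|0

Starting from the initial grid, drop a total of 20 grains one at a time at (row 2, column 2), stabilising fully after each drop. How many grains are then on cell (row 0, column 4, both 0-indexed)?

2

k=0  2|2|0|3|1|3
2|0|0|3|1|2
0|3|1|1|1|0
0|1|0|3|0|1
3|2|3|0|3|0
k=1  2|2|0|3|1|3
2|0|0|3|1|2
0|3|2|1|1|0
0|1|0|3|0|1
3|2|3|0|3|0
k=2  2|2|0|3|1|3
2|0|0|3|1|2
0|3|3|1|1|0
0|1|0|3|0|1
3|2|3|0|3|0
k=3  2|2|0|3|1|3
2|1|1|3|1|2
1|0|1|2|1|0
0|2|1|3|0|1
3|2|3|0|3|0
k=4  2|2|0|3|1|3
2|1|1|3|1|2
1|0|2|2|1|0
0|2|1|3|0|1
3|2|3|0|3|0
k=5  2|2|0|3|1|3
2|1|1|3|1|2
1|0|3|2|1|0
0|2|1|3|0|1
3|2|3|0|3|0
k=6  2|2|0|3|1|3
2|1|2|3|1|2
1|1|0|3|1|0
0|2|2|3|0|1
3|2|3|0|3|0
k=7  2|2|0|3|1|3
2|1|2|3|1|2
1|1|1|3|1|0
0|2|2|3|0|1
3|2|3|0|3|0
k=8  2|2|0|3|1|3
2|1|2|3|1|2
1|1|2|3|1|0
0|2|2|3|0|1
3|2|3|0|3|0
k=9  2|2|0|3|1|3
2|1|2|3|1|2
1|1|3|3|1|0
0|2|2|3|0|1
3|2|3|0|3|0
k=10  2|2|2|0|2|3
2|2|0|2|2|2
1|2|3|2|2|0
0|3|1|1|1|1
3|3|0|2|3|0
k=11  2|2|2|0|2|3
2|2|1|2|2|2
1|3|0|3|2|0
0|3|2|1|1|1
3|3|0|2|3|0
k=12  2|2|2|0|2|3
2|2|1|2|2|2
1|3|1|3|2|0
0|3|2|1|1|1
3|3|0|2|3|0
k=13  2|2|2|0|2|3
2|2|1|2|2|2
1|3|2|3|2|0
0|3|2|1|1|1
3|3|0|2|3|0
k=14  2|2|2|0|2|3
2|2|1|2|2|2
1|3|3|3|2|0
0|3|2|1|1|1
3|3|0|2|3|0
k=15  2|2|2|0|2|3
2|3|2|3|2|2
2|1|3|0|3|0
2|2|0|3|1|1
0|1|2|2|3|0
k=16  2|2|2|0|2|3
2|3|3|3|2|2
2|2|0|1|3|0
2|2|1|3|1|1
0|1|2|2|3|0
k=17  2|2|2|0|2|3
2|3|3|3|2|2
2|2|1|1|3|0
2|2|1|3|1|1
0|1|2|2|3|0
k=18  2|2|2|0|2|3
2|3|3|3|2|2
2|2|2|1|3|0
2|2|1|3|1|1
0|1|2|2|3|0
k=19  2|2|2|0|2|3
2|3|3|3|2|2
2|2|3|1|3|0
2|2|1|3|1|1
0|1|2|2|3|0
k=20  2|3|3|1|2|3
3|1|2|0|3|2
3|0|2|3|3|0
2|3|2|3|1|1
0|1|2|2|3|0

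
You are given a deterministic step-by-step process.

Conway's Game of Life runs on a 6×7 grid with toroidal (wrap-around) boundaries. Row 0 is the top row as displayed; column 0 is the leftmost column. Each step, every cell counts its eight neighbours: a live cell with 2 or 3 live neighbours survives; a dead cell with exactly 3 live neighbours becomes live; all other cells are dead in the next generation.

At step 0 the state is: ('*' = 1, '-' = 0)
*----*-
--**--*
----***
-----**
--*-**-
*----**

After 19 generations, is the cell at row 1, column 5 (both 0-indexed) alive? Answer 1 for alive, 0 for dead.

1

gen 0: *----*-
--**--*
----***
-----**
--*-**-
*----**
gen 1: **--**-
*--*---
*--**--
---*---
*---*--
**-----
gen 2: --*-*--
*-**-*-
--***--
---*---
**-----
----**-
gen 3: -**---*
-----*-
-*-----
-*-**--
----*--
-*-***-
gen 4: ****--*
***----
--*-*--
--***--
-------
**-***-
gen 5: -----*-
------*
----*--
--*-*--
-*---*-
---***-
gen 6: -----**
-----*-
---*-*-
---***-
--*--*-
-----**
gen 7: ----*--
-----*-
---*-**
--**-**
---*---
----*--
gen 8: ----**-
-----**
--**---
--**-**
--**-*-
---**--
gen 9: ---*--*
---*-**
--**---
-*---**
-----**
--*----
gen 10: --*****
---*-**
*-**---
*-*-***
*----**
-----**
gen 11: *-**---
**-----
*-*----
--*-*--
-*-----
---*---
gen 12: *-**---
*--*--*
*-**---
--**---
--**---
-*-*---
gen 13: *--**-*
*---*-*
*---*-*
----*--
-*--*--
-*--*--
gen 14: -*-**-*
-*--*--
*--**-*
*--**--
---***-
-**-*--
gen 15: -*--*--
-*----*
***---*
*-*----
-*---*-
**-----
gen 16: -**----
-----**
--*---*
--*----
--*---*
***----
gen 17: --*---*
***--**
-----**
-***---
*-**---
*--*---
gen 18: --**-*-
-**----
---***-
**-**-*
*---*--
*--*--*
gen 19: *--**-*
-*---*-
-----**
***---*
--*-*--
****-**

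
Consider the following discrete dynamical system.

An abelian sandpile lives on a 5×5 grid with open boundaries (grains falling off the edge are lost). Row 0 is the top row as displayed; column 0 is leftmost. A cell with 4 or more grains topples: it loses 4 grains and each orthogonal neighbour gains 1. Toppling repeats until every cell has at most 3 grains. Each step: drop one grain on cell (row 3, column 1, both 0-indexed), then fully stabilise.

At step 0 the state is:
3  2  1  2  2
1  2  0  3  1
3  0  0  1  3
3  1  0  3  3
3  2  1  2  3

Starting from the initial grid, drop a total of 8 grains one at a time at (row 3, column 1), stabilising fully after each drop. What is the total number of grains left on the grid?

48

[0] 3  2  1  2  2
1  2  0  3  1
3  0  0  1  3
3  1  0  3  3
3  2  1  2  3
[1] 3  2  1  2  2
1  2  0  3  1
3  0  0  1  3
3  2  0  3  3
3  2  1  2  3
[2] 3  2  1  2  2
1  2  0  3  1
3  0  0  1  3
3  3  0  3  3
3  2  1  2  3
[3] 3  2  1  2  2
2  2  0  3  1
0  2  0  1  3
2  2  1  3  3
1  0  2  2  3
[4] 3  2  1  2  2
2  2  0  3  1
0  2  0  1  3
2  3  1  3  3
1  0  2  2  3
[5] 3  2  1  2  2
2  2  0  3  1
0  3  0  1  3
3  0  2  3  3
1  1  2  2  3
[6] 3  2  1  2  2
2  2  0  3  1
0  3  0  1  3
3  1  2  3  3
1  1  2  2  3
[7] 3  2  1  2  2
2  2  0  3  1
0  3  0  1  3
3  2  2  3  3
1  1  2  2  3
[8] 3  2  1  2  2
2  2  0  3  1
0  3  0  1  3
3  3  2  3  3
1  1  2  2  3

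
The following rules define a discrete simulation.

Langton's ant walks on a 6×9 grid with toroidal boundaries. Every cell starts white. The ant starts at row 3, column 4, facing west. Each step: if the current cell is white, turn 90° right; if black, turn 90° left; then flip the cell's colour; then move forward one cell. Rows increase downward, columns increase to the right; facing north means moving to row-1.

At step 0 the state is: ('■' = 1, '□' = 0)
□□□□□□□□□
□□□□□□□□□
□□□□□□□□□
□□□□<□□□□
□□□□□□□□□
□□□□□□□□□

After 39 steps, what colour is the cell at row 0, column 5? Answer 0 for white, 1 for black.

[0] □□□□□□□□□
□□□□□□□□□
□□□□□□□□□
□□□□<□□□□
□□□□□□□□□
□□□□□□□□□
[1] □□□□□□□□□
□□□□□□□□□
□□□□^□□□□
□□□□■□□□□
□□□□□□□□□
□□□□□□□□□
[2] □□□□□□□□□
□□□□□□□□□
□□□□■>□□□
□□□□■□□□□
□□□□□□□□□
□□□□□□□□□
[3] □□□□□□□□□
□□□□□□□□□
□□□□■■□□□
□□□□■v□□□
□□□□□□□□□
□□□□□□□□□
[4] □□□□□□□□□
□□□□□□□□□
□□□□■■□□□
□□□□<■□□□
□□□□□□□□□
□□□□□□□□□
[5] □□□□□□□□□
□□□□□□□□□
□□□□■■□□□
□□□□□■□□□
□□□□v□□□□
□□□□□□□□□
[6] □□□□□□□□□
□□□□□□□□□
□□□□■■□□□
□□□□□■□□□
□□□<■□□□□
□□□□□□□□□
[7] □□□□□□□□□
□□□□□□□□□
□□□□■■□□□
□□□^□■□□□
□□□■■□□□□
□□□□□□□□□
[8] □□□□□□□□□
□□□□□□□□□
□□□□■■□□□
□□□■>■□□□
□□□■■□□□□
□□□□□□□□□
[9] □□□□□□□□□
□□□□□□□□□
□□□□■■□□□
□□□■■■□□□
□□□■v□□□□
□□□□□□□□□
[10] □□□□□□□□□
□□□□□□□□□
□□□□■■□□□
□□□■■■□□□
□□□■□>□□□
□□□□□□□□□
[11] □□□□□□□□□
□□□□□□□□□
□□□□■■□□□
□□□■■■□□□
□□□■□■□□□
□□□□□v□□□
[12] □□□□□□□□□
□□□□□□□□□
□□□□■■□□□
□□□■■■□□□
□□□■□■□□□
□□□□<■□□□
[13] □□□□□□□□□
□□□□□□□□□
□□□□■■□□□
□□□■■■□□□
□□□■^■□□□
□□□□■■□□□
[14] □□□□□□□□□
□□□□□□□□□
□□□□■■□□□
□□□■■■□□□
□□□■■>□□□
□□□□■■□□□
[15] □□□□□□□□□
□□□□□□□□□
□□□□■■□□□
□□□■■^□□□
□□□■■□□□□
□□□□■■□□□
[16] □□□□□□□□□
□□□□□□□□□
□□□□■■□□□
□□□■<□□□□
□□□■■□□□□
□□□□■■□□□
[17] □□□□□□□□□
□□□□□□□□□
□□□□■■□□□
□□□■□□□□□
□□□■v□□□□
□□□□■■□□□
[18] □□□□□□□□□
□□□□□□□□□
□□□□■■□□□
□□□■□□□□□
□□□■□>□□□
□□□□■■□□□
[19] □□□□□□□□□
□□□□□□□□□
□□□□■■□□□
□□□■□□□□□
□□□■□■□□□
□□□□■v□□□
[20] □□□□□□□□□
□□□□□□□□□
□□□□■■□□□
□□□■□□□□□
□□□■□■□□□
□□□□■□>□□
[21] □□□□□□v□□
□□□□□□□□□
□□□□■■□□□
□□□■□□□□□
□□□■□■□□□
□□□□■□■□□
[22] □□□□□<■□□
□□□□□□□□□
□□□□■■□□□
□□□■□□□□□
□□□■□■□□□
□□□□■□■□□
[23] □□□□□■■□□
□□□□□□□□□
□□□□■■□□□
□□□■□□□□□
□□□■□■□□□
□□□□■^■□□
[24] □□□□□■■□□
□□□□□□□□□
□□□□■■□□□
□□□■□□□□□
□□□■□■□□□
□□□□■■>□□
[25] □□□□□■■□□
□□□□□□□□□
□□□□■■□□□
□□□■□□□□□
□□□■□■^□□
□□□□■■□□□
[26] □□□□□■■□□
□□□□□□□□□
□□□□■■□□□
□□□■□□□□□
□□□■□■■>□
□□□□■■□□□
[27] □□□□□■■□□
□□□□□□□□□
□□□□■■□□□
□□□■□□□□□
□□□■□■■■□
□□□□■■□v□
[28] □□□□□■■□□
□□□□□□□□□
□□□□■■□□□
□□□■□□□□□
□□□■□■■■□
□□□□■■<■□
[29] □□□□□■■□□
□□□□□□□□□
□□□□■■□□□
□□□■□□□□□
□□□■□■^■□
□□□□■■■■□
[30] □□□□□■■□□
□□□□□□□□□
□□□□■■□□□
□□□■□□□□□
□□□■□<□■□
□□□□■■■■□
[31] □□□□□■■□□
□□□□□□□□□
□□□□■■□□□
□□□■□□□□□
□□□■□□□■□
□□□□■v■■□
[32] □□□□□■■□□
□□□□□□□□□
□□□□■■□□□
□□□■□□□□□
□□□■□□□■□
□□□□■□>■□
[33] □□□□□■■□□
□□□□□□□□□
□□□□■■□□□
□□□■□□□□□
□□□■□□^■□
□□□□■□□■□
[34] □□□□□■■□□
□□□□□□□□□
□□□□■■□□□
□□□■□□□□□
□□□■□□■>□
□□□□■□□■□
[35] □□□□□■■□□
□□□□□□□□□
□□□□■■□□□
□□□■□□□^□
□□□■□□■□□
□□□□■□□■□
[36] □□□□□■■□□
□□□□□□□□□
□□□□■■□□□
□□□■□□□■>
□□□■□□■□□
□□□□■□□■□
[37] □□□□□■■□□
□□□□□□□□□
□□□□■■□□□
□□□■□□□■■
□□□■□□■□v
□□□□■□□■□
[38] □□□□□■■□□
□□□□□□□□□
□□□□■■□□□
□□□■□□□■■
□□□■□□■<■
□□□□■□□■□
[39] □□□□□■■□□
□□□□□□□□□
□□□□■■□□□
□□□■□□□^■
□□□■□□■■■
□□□□■□□■□

1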